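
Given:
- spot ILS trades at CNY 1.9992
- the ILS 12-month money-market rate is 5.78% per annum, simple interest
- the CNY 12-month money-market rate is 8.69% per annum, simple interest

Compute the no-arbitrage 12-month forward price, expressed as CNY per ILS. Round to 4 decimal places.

2.0542

T = 1 year.
Growth of 1 CNY over T: 1 + 0.0869×1 = 1.086900.
ILS accumulates by 1 + 0.0578×1 = 1.057800.
So F = 1.9992 × 1.086900 / 1.057800 = 2.054198 (CNY/ILS).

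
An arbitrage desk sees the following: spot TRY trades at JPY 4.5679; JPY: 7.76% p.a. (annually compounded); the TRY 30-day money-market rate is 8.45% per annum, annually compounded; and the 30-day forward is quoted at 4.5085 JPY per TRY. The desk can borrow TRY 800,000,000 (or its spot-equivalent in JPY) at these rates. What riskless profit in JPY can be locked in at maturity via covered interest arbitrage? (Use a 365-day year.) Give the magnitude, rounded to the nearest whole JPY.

T = 30/365 years.
Invest the TRY and cover forward: 800,000,000 × 1.006689595337 × 4.5085 = JPY 3,630,928,032.46.
Convert at spot and invest in JPY: 800,000,000 × 4.5679 × 1.006161618533 = JPY 3,676,836,525.84.
The quoted forward undervalues TRY, so borrow TRY, convert to JPY at spot, deposit the JPY at 7.76%, and buy TRY forward at 4.5085 to cover the loan.
Profit = 3,676,836,525.84 − 3,630,928,032.46 = JPY 45,908,493.

JPY 45,908,493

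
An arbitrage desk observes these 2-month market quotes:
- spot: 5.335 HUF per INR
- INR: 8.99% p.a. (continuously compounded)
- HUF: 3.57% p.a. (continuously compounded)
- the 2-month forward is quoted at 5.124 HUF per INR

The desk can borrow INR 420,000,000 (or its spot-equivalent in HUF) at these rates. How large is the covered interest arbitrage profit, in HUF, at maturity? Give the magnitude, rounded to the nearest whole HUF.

HUF 69,503,793

T = 2/12 years.
Route A — deposit INR, sell forward: 420,000,000 × 1.015096146206 × 5.124 = HUF 2,184,568,114.33.
Route B — convert at spot, deposit HUF: 420,000,000 × 5.335 × 1.00596773641 = HUF 2,254,071,906.97.
The quoted forward undervalues INR, so borrow INR, convert to HUF at spot, deposit the HUF at 3.57%, and buy INR forward at 5.124 to cover the loan.
Profit = 2,254,071,906.97 − 2,184,568,114.33 = HUF 69,503,793.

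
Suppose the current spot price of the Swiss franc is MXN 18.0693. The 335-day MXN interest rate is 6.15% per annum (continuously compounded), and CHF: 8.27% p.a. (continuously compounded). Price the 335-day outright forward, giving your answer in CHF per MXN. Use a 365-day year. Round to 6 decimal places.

0.056430

T = 335/365 years.
MXN accumulates by e^(0.0615×335/365) = 1.0580686.
CHF accumulates by e^(0.0827×335/365) = 1.0788576.
CIP: F = S · (grow MXN)/(grow CHF) = 18.0693 × 1.0580686/1.0788576 = 17.72111 MXN per CHF.
Quoted the other way: 1/17.72111 = 0.056430 CHF per MXN.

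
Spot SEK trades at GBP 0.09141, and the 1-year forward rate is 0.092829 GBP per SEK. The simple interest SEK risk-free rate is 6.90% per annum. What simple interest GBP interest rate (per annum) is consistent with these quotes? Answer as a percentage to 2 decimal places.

T = 1 year.
By CIP, F/S equals the GBP-to-SEK growth ratio: 0.092829/0.09141 = 1.0155235.
SEK growth factor: 1 + 0.0690×1 = 1.069000.
So the GBP growth factor = 1.0855946.
(1.0855946 − 1)/T = 0.085595, i.e. 8.56%.

8.56%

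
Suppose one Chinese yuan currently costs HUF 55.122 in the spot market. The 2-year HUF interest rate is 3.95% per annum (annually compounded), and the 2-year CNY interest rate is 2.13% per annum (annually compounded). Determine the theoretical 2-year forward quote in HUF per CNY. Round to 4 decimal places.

T = 2 years.
HUF growth factor: (1 + 0.0395)^2 = 1.08056025.
CNY growth factor: (1 + 0.0213)^2 = 1.04305369.
Forward (HUF per CNY) = 55.122 × 1.08056025 / 1.04305369 = 57.104100.

57.1041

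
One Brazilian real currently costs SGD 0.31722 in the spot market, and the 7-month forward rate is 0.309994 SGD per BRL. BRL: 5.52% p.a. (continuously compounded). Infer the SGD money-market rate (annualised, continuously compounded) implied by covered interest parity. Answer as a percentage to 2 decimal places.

T = 7/12 years.
By CIP, F/S equals the SGD-to-BRL growth ratio: 0.309994/0.31722 = 0.9772209.
The BRL side grows by e^(0.0552×7/12) = 1.032724.
So the SGD growth factor = 1.0091995.
Take logs: ln 1.0091995 / (7/12) = 0.015698, so 1.57%.

1.57%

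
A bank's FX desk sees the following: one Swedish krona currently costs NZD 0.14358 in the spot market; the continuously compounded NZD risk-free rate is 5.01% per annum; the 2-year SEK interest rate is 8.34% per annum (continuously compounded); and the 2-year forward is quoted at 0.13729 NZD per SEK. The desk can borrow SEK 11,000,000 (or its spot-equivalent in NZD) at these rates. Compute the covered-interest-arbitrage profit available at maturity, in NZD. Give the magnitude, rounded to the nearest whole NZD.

T = 2 years.
Route A — deposit SEK, sell forward: 11,000,000 × 1.181517938 × 0.13729 = NZD 1,784,316.57.
Route B — convert at spot, deposit NZD: 11,000,000 × 0.14358 × 1.105391974 = NZD 1,745,833.98.
The quoted forward overvalues SEK, so borrow NZD, buy SEK at spot, deposit the SEK at 8.34%, and sell the proceeds forward at 0.13729.
The gap between the two covered legs is NZD 38,483.

NZD 38,483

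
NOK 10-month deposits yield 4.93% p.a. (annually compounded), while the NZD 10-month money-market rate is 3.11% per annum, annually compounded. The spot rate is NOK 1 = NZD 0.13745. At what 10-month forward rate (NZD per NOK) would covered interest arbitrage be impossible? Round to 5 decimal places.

0.13546

T = 10/12 years.
NZD accumulates by (1 + 0.0311)^(10/12) = 1.0258503.
NOK accumulates by (1 + 0.0493)^(10/12) = 1.0409177.
CIP: F = S · (grow NZD)/(grow NOK) = 0.13745 × 1.0258503/1.0409177 = 0.1354604 NZD per NOK.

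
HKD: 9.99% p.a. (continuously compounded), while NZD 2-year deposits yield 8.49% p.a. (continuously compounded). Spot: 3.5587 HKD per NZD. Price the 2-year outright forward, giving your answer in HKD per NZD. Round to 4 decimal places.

3.6671

T = 2 years.
HKD accumulates by e^(0.0999×2) = 1.2211585.
NZD accumulates by e^(0.0849×2) = 1.1850678.
Forward (HKD per NZD) = 3.5587 × 1.2211585 / 1.1850678 = 3.667079.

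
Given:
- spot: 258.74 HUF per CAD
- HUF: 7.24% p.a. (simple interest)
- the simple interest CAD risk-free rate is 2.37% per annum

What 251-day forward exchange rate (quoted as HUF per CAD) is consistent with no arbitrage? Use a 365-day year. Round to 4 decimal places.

T = 251/365 years.
Growth of 1 HUF over T: 1 + 0.0724×251/365 = 1.049787397.
CAD accumulates by 1 + 0.0237×251/365 = 1.016297808.
So F = 258.74 × 1.049787397 / 1.016297808 = 267.266139 (HUF/CAD).

267.2661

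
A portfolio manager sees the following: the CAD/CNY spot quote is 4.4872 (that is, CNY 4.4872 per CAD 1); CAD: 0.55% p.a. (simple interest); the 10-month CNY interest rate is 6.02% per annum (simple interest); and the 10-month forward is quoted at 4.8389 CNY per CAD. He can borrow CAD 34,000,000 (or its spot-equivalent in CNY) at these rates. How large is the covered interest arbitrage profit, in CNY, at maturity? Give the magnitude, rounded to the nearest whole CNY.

CNY 5,058,194

T = 10/12 years.
Keep in CAD, deliver into the forward: 34,000,000·1.00458333333·4.8389 = CNY 165,276,661.92.
Swap to CNY now, deposit: 34,000,000·4.4872·1.05016666667 = CNY 160,218,467.47.
The quoted forward overvalues CAD, so borrow CNY, buy CAD at spot, deposit the CAD at 0.55%, and sell the proceeds forward at 4.8389.
The gap between the two covered legs is CNY 5,058,194.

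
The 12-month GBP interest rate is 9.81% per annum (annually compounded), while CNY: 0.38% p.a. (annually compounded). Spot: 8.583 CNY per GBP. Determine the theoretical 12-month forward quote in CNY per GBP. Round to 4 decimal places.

7.8459

T = 1 year.
CNY accumulates by (1 + 0.0038)^1 = 1.003800.
Growth of 1 GBP over T: (1 + 0.0981)^1 = 1.098100.
So F = 8.583 × 1.003800 / 1.098100 = 7.845930 (CNY/GBP).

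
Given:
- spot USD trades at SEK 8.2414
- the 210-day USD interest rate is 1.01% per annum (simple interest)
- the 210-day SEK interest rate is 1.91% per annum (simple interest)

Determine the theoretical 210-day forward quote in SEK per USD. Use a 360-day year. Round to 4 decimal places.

T = 210/360 years.
Growth of 1 SEK over T: 1 + 0.0191×210/360 = 1.0111417.
USD growth factor: 1 + 0.0101×210/360 = 1.0058917.
CIP: F = S · (grow SEK)/(grow USD) = 8.2414 × 1.0111417/1.0058917 = 8.284414 SEK per USD.

8.2844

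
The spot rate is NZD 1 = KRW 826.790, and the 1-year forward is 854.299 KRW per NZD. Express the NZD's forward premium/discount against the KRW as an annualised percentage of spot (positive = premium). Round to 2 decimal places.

T = 1 year.
(F − S)/S = (854.299 − 826.79)/826.79 = 0.0332721.
Per annum: 0.0332721 / 1 = 0.033272 = 3.33%.

+3.33%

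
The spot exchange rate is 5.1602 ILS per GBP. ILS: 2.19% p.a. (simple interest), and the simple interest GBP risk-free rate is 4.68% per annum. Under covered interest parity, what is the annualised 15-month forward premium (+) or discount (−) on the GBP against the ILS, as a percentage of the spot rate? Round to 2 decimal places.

T = 15/12 years.
No-arbitrage forward: 5.1602 × 1.027375 / 1.058500 = 5.0084653 ILS/GBP.
(F − S)/S ÷ T = (5.0084653 − 5.1602)/5.1602/(15/12) = -0.023524 → -2.35%.

-2.35%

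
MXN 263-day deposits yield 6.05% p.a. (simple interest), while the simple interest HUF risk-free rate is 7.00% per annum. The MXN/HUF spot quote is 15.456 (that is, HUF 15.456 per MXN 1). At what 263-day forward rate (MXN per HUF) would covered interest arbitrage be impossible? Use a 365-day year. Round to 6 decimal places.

T = 263/365 years.
HUF growth factor: 1 + 0.0700×263/365 = 1.0504384.
Growth of 1 MXN over T: 1 + 0.0605×263/365 = 1.0435932.
Forward (HUF per MXN) = 15.456 × 1.0504384 / 1.0435932 = 15.55738.
Quoted the other way: 1/15.55738 = 0.064278 MXN per HUF.

0.064278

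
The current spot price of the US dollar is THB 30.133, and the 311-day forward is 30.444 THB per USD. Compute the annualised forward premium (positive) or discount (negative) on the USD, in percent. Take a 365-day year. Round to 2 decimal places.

+1.21%

T = 311/365 years.
USD trades forward at +1.03209% vs spot over the period.
×(1/T) gives 1.21% p.a.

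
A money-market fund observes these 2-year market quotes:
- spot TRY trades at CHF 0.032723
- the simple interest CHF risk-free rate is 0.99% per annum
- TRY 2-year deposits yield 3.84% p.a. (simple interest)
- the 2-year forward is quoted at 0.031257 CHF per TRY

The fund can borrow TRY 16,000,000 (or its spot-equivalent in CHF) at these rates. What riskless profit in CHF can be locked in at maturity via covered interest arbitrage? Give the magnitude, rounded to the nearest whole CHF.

T = 2 years.
Invest the TRY and cover forward: 16,000,000 × 1.076800 × 0.031257 = CHF 538,520.60.
Convert at spot and invest in CHF: 16,000,000 × 0.032723 × 1.019800 = CHF 533,934.65.
The quoted forward overvalues TRY, so borrow CHF, buy TRY at spot, deposit the TRY at 3.84%, and sell the proceeds forward at 0.031257.
The gap between the two covered legs is CHF 4,586.

CHF 4,586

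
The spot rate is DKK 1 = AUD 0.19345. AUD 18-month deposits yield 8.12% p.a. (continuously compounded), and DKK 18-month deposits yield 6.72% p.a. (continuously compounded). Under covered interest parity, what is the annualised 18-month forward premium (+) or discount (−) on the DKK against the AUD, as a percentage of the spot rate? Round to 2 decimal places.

+1.41%

T = 18/12 years.
F = S · g_AUD/g_DKK = 0.19345 × 1.1295282/1.1060554 = 0.19755541.
(F − S)/S ÷ T = (0.19755541 − 0.19345)/0.19345/(18/12) = 0.014148 → 1.41%.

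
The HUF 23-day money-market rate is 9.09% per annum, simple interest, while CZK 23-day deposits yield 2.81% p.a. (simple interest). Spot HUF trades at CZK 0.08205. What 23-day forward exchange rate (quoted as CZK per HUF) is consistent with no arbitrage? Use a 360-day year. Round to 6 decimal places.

0.081723

T = 23/360 years.
CZK accumulates by 1 + 0.0281×23/360 = 1.0017953.
HUF growth factor: 1 + 0.0909×23/360 = 1.0058075.
CIP: F = S · (grow CZK)/(grow HUF) = 0.08205 × 1.0017953/1.0058075 = 0.08172270 CZK per HUF.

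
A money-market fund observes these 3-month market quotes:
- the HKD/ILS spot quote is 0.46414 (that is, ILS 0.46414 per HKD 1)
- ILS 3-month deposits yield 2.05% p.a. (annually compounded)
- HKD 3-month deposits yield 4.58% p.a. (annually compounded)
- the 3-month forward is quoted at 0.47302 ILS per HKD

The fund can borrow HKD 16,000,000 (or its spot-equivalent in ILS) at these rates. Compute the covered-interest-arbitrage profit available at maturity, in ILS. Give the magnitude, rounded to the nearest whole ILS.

ILS 189,517

T = 3/12 years.
Keep in HKD, deliver into the forward: 16,000,000·1.01125844·0.47302 = ILS 7,653,527.48.
Swap to ILS now, deposit: 16,000,000·0.46414·1.005086066 = ILS 7,464,010.35.
The quoted forward overvalues HKD, so borrow ILS, buy HKD at spot, deposit the HKD at 4.58%, and sell the proceeds forward at 0.47302.
Arbitrage profit = |7,653,527.48 − 7,464,010.35| = ILS 189,517.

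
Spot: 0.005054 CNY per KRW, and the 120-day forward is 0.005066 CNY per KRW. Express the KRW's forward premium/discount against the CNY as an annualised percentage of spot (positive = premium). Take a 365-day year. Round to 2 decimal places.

T = 120/365 years.
KRW trades forward at +0.23744% vs spot over the period.
Annualise by dividing by T: 0.0023744 / (120/365) = 0.007222 → 0.72%.

+0.72%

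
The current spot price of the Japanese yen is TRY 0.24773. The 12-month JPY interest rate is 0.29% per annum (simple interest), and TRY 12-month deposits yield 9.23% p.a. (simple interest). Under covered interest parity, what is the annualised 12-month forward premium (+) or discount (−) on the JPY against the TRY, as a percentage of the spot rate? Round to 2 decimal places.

+8.91%

T = 1 year.
F = S · g_TRY/g_JPY = 0.24773 × 1.092300/1.002900 = 0.26981302.
Annualised premium = (F − S)/S × (1/T) = (0.26981302 − 0.24773)/0.24773 ÷ 1 = 8.91%.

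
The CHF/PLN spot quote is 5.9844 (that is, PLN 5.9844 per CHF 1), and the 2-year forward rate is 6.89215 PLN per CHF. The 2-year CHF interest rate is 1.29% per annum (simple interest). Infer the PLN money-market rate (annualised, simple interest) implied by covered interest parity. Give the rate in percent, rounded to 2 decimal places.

T = 2 years.
F/S = 6.89215/5.9844 = 1.1516861 = (growth of PLN) / (growth of CHF).
The CHF side grows by 1 + 0.0129×2 = 1.025800.
Hence g_PLN = 1.1813996.
(1.1813996 − 1)/T = 0.090700, i.e. 9.07%.

9.07%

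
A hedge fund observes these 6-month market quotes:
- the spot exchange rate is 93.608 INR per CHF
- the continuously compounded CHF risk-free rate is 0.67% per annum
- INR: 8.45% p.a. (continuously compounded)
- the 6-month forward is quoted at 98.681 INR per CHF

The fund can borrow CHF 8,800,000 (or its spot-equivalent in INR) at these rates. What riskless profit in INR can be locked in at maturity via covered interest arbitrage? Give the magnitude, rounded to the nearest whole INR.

T = 6/12 years.
Route A — deposit CHF, sell forward: 8,800,000 × 1.00335561752 × 98.681 = INR 871,306,794.09.
Route B — convert at spot, deposit INR: 8,800,000 × 93.608 × 1.04315523496 = INR 859,299,542.06.
The quoted forward overvalues CHF, so borrow INR, buy CHF at spot, deposit the CHF at 0.67%, and sell the proceeds forward at 98.681.
The gap between the two covered legs is INR 12,007,252.

INR 12,007,252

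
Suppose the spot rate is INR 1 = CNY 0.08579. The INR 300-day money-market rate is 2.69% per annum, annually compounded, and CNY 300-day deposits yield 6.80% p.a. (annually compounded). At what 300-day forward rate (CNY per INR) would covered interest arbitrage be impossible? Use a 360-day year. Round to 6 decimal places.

0.088642

T = 300/360 years.
CNY growth factor: (1 + 0.0680)^(300/360) = 1.0563537.
Growth of 1 INR over T: (1 + 0.0269)^(300/360) = 1.0223669.
So F = 0.08579 × 1.0563537 / 1.0223669 = 0.08864194 (CNY/INR).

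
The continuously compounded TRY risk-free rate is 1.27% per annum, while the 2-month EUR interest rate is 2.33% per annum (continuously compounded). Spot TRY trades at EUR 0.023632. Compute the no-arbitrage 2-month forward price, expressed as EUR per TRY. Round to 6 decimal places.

T = 2/12 years.
Growth of 1 EUR over T: e^(0.0233×2/12) = 1.0038909.
Growth of 1 TRY over T: e^(0.0127×2/12) = 1.0021189.
So F = 0.023632 × 1.0038909 / 1.0021189 = 0.02367379 (EUR/TRY).

0.023674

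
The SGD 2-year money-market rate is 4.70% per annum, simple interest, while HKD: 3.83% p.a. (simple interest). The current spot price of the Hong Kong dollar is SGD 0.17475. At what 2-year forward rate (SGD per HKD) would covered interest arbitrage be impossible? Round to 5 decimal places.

0.17757

T = 2 years.
SGD growth factor: 1 + 0.0470×2 = 1.094000.
Growth of 1 HKD over T: 1 + 0.0383×2 = 1.076600.
So F = 0.17475 × 1.094000 / 1.076600 = 0.1775743 (SGD/HKD).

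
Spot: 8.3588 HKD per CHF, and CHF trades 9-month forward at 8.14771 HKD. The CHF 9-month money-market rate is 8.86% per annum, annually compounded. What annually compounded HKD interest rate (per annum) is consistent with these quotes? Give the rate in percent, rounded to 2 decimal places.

5.21%

T = 9/12 years.
By CIP, F/S equals the HKD-to-CHF growth ratio: 8.14771/8.3588 = 0.9747464.
The CHF side grows by (1 + 0.0886)^(9/12) = 1.065740.
Hence g_HKD = 1.0388262.
r = 1.0388262^(12/9) − 1 = 0.052100 → 5.21%.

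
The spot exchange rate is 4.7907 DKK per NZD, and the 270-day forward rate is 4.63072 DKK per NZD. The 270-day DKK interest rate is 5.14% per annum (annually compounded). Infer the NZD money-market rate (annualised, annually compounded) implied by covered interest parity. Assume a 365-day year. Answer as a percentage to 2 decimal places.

T = 270/365 years.
F/S = 4.63072/4.7907 = 0.9666061 = (growth of DKK) / (growth of NZD).
The DKK side grows by (1 + 0.0514)^(270/365) = 1.0377729.
Hence g_NZD = 1.0736254.
r = 1.0736254^(365/270) − 1 = 0.100800 → 10.08%.

10.08%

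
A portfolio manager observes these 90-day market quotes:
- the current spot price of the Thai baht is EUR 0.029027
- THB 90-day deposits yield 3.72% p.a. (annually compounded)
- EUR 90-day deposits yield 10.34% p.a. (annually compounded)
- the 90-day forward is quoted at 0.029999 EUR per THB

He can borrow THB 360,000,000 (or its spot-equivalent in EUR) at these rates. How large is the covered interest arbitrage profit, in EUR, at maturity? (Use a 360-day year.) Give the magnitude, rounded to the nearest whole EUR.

T = 90/360 years.
Invest the THB and cover forward: 360,000,000 × 1.0091730102 × 0.029999 = EUR 10,898,705.21.
Convert at spot and invest in EUR: 360,000,000 × 0.029027 × 1.0249041341 = EUR 10,709,961.23.
The quoted forward overvalues THB, so borrow EUR, buy THB at spot, deposit the THB at 3.72%, and sell the proceeds forward at 0.029999.
Arbitrage profit = |10,898,705.21 − 10,709,961.23| = EUR 188,744.

EUR 188,744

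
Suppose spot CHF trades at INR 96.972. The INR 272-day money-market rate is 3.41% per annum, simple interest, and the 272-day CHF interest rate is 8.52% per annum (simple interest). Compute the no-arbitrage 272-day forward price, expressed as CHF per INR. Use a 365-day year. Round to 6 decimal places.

T = 272/365 years.
INR growth factor: 1 + 0.0341×272/365 = 1.0254115.
CHF growth factor: 1 + 0.0852×272/365 = 1.0634915.
So F = 96.972 × 1.0254115 / 1.0634915 = 93.49976 (INR/CHF).
Quoted the other way: 1/93.49976 = 0.010695 CHF per INR.

0.010695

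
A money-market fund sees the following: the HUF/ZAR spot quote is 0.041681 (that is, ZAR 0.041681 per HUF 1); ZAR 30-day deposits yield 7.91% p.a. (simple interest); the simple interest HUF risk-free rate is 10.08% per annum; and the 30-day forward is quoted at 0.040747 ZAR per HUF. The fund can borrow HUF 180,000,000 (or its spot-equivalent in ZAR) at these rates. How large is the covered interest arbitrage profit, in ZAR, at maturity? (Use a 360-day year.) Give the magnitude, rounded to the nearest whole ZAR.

T = 30/360 years.
Keep in HUF, deliver into the forward: 180,000,000·1.008400·0.040747 = ZAR 7,396,069.46.
Swap to ZAR now, deposit: 180,000,000·0.041681·1.006591667 = ZAR 7,552,034.51.
The quoted forward undervalues HUF, so borrow HUF, convert to ZAR at spot, deposit the ZAR at 7.91%, and buy HUF forward at 0.040747 to cover the loan.
Profit = 7,552,034.51 − 7,396,069.46 = ZAR 155,965.

ZAR 155,965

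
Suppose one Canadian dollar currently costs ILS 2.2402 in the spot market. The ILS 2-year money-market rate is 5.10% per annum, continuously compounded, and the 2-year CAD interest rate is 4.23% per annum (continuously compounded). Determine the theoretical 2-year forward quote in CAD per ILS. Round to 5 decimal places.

0.43869

T = 2 years.
ILS accumulates by e^(0.0510×2) = 1.1073835.
CAD accumulates by e^(0.0423×2) = 1.0882817.
CIP: F = S · (grow ILS)/(grow CAD) = 2.2402 × 1.1073835/1.0882817 = 2.279521 ILS per CAD.
Invert for CAD per ILS: 1 / 2.279521 = 0.43869.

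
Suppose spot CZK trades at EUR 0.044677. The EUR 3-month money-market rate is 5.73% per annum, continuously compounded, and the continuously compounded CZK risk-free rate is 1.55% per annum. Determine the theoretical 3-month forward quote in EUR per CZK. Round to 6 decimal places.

0.045146

T = 3/12 years.
EUR growth factor: e^(0.0573×3/12) = 1.0144281.
CZK accumulates by e^(0.0155×3/12) = 1.0038825.
CIP: F = S · (grow EUR)/(grow CZK) = 0.044677 × 1.0144281/1.0038825 = 0.04514632 EUR per CZK.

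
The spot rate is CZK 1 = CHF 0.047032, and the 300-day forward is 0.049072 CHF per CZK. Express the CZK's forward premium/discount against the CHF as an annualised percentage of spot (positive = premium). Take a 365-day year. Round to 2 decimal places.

T = 300/365 years.
CZK trades forward at +4.33747% vs spot over the period.
Per annum: 0.0433747 / (300/365) = 0.052773 = 5.28%.

+5.28%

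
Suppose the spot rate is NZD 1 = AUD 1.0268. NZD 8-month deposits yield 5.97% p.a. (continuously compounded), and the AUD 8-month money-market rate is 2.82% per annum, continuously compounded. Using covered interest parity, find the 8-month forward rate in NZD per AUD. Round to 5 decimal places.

0.99457

T = 8/12 years.
AUD accumulates by e^(0.0282×8/12) = 1.0189778.
NZD growth factor: e^(0.0597×8/12) = 1.0406026.
CIP: F = S · (grow AUD)/(grow NZD) = 1.0268 × 1.0189778/1.0406026 = 1.005462 AUD per NZD.
Invert for NZD per AUD: 1 / 1.005462 = 0.99457.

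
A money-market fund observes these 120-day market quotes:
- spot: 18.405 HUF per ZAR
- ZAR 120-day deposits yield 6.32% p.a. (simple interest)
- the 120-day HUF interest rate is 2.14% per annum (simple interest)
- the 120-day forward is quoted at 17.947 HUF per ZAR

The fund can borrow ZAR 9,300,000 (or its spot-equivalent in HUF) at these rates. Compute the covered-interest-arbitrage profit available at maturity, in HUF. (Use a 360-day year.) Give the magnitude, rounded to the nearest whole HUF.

HUF 1,964,211

T = 120/360 years.
Invest the ZAR and cover forward: 9,300,000 × 1.02106666667 × 17.947 = HUF 170,423,276.24.
Convert at spot and invest in HUF: 9,300,000 × 18.405 × 1.00713333333 = HUF 172,387,487.70.
The quoted forward undervalues ZAR, so borrow ZAR, convert to HUF at spot, deposit the HUF at 2.14%, and buy ZAR forward at 17.947 to cover the loan.
Profit = 172,387,487.70 − 170,423,276.24 = HUF 1,964,211.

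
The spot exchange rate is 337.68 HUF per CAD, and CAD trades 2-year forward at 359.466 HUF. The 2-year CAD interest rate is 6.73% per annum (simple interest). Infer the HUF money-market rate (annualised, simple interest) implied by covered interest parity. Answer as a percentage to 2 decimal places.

T = 2 years.
F/S = 359.466/337.68 = 1.0645167 = (growth of HUF) / (growth of CAD).
The CAD side grows by 1 + 0.0673×2 = 1.134600.
Hence g_HUF = 1.2078006.
r = (1.2078006 − 1)/2 = 0.103900 → 10.39%.

10.39%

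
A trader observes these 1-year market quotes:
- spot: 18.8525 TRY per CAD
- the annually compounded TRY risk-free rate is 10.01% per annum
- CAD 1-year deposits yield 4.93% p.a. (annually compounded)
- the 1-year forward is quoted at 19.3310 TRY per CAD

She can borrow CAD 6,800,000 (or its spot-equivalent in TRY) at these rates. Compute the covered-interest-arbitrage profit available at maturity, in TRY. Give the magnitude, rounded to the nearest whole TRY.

T = 1 year.
Keep in CAD, deliver into the forward: 6,800,000·1.049300·19.3310 = TRY 137,931,324.44.
Swap to TRY now, deposit: 6,800,000·18.8525·1.100100 = TRY 141,029,519.70.
The quoted forward undervalues CAD, so borrow CAD, convert to TRY at spot, deposit the TRY at 10.01%, and buy CAD forward at 19.3310 to cover the loan.
The gap between the two covered legs is TRY 3,098,195.

TRY 3,098,195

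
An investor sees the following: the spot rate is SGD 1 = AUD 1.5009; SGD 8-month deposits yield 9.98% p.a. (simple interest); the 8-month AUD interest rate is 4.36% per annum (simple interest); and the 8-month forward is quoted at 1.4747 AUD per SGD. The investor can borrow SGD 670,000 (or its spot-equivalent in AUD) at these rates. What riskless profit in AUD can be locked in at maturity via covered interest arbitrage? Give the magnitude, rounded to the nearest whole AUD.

AUD 18,955

T = 8/12 years.
Keep in SGD, deliver into the forward: 670,000·1.066533333·1.4747 = AUD 1,053,787.19.
Swap to AUD now, deposit: 670,000·1.5009·1.029066667 = AUD 1,034,832.53.
The quoted forward overvalues SGD, so borrow AUD, buy SGD at spot, deposit the SGD at 9.98%, and sell the proceeds forward at 1.4747.
Arbitrage profit = |1,053,787.19 − 1,034,832.53| = AUD 18,955.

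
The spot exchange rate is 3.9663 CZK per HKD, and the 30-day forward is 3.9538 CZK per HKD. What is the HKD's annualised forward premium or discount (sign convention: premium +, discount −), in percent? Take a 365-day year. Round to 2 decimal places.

-3.83%

T = 30/365 years.
(F − S)/S = (3.9538 − 3.9663)/3.9663 = -0.0031516.
Annualise by dividing by T: -0.0031516 / (30/365) = -0.038344 → -3.83%.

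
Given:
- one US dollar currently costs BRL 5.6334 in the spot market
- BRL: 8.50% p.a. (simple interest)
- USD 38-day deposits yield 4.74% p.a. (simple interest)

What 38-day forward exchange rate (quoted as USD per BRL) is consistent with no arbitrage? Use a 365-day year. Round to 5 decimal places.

0.17682

T = 38/365 years.
Growth of 1 BRL over T: 1 + 0.0850×38/365 = 1.0088493.
USD growth factor: 1 + 0.0474×38/365 = 1.0049348.
So F = 5.6334 × 1.0088493 / 1.0049348 = 5.655344 (BRL/USD).
Quoted the other way: 1/5.655344 = 0.17682 USD per BRL.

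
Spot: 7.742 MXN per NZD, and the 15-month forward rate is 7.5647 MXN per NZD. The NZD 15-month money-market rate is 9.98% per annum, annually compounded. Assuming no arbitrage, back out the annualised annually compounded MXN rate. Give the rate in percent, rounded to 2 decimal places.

7.96%

T = 15/12 years.
F/S = 7.5647/7.742 = 0.9770989 = (growth of MXN) / (growth of NZD).
The NZD side grows by (1 + 0.0998)^(15/12) = 1.126269.
Hence g_MXN = 1.1004762.
Annualise: 1.1004762^(12/15) − 1 = 0.079604 = 7.96%.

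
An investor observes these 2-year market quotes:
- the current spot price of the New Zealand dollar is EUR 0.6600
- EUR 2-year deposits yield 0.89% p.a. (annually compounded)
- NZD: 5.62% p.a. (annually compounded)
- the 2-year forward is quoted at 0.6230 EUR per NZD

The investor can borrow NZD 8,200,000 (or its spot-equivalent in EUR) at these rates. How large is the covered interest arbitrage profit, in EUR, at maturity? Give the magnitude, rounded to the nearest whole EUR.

T = 2 years.
Invest the NZD and cover forward: 8,200,000 × 1.11555844 × 0.6230 = EUR 5,698,941.85.
Convert at spot and invest in EUR: 8,200,000 × 0.6600 × 1.01787921 = EUR 5,508,762.28.
The quoted forward overvalues NZD, so borrow EUR, buy NZD at spot, deposit the NZD at 5.62%, and sell the proceeds forward at 0.6230.
The gap between the two covered legs is EUR 190,180.

EUR 190,180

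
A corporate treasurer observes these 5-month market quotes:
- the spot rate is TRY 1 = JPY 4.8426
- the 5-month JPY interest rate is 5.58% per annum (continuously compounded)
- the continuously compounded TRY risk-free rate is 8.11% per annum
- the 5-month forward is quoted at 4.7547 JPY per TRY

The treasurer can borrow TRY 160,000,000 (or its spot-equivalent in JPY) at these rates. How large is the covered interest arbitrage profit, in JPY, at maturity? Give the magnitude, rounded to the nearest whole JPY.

T = 5/12 years.
Keep in TRY, deliver into the forward: 160,000,000·1.03436909072·4.7547 = JPY 786,898,354.50.
Swap to JPY now, deposit: 160,000,000·4.8426·1.02352238816 = JPY 793,041,522.70.
The quoted forward undervalues TRY, so borrow TRY, convert to JPY at spot, deposit the JPY at 5.58%, and buy TRY forward at 4.7547 to cover the loan.
Arbitrage profit = |786,898,354.50 − 793,041,522.70| = JPY 6,143,168.

JPY 6,143,168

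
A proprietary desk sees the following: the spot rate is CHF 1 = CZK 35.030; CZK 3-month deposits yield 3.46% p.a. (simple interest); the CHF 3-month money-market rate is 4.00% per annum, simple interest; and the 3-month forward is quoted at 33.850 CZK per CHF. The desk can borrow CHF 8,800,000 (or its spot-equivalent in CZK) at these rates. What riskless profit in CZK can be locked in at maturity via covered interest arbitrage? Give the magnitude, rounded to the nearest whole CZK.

CZK 10,071,684

T = 3/12 years.
Invest the CHF and cover forward: 8,800,000 × 1.010000 × 33.850 = CZK 300,858,800.00.
Convert at spot and invest in CZK: 8,800,000 × 35.030 × 1.008650 = CZK 310,930,483.60.
The quoted forward undervalues CHF, so borrow CHF, convert to CZK at spot, deposit the CZK at 3.46%, and buy CHF forward at 33.850 to cover the loan.
Profit = 310,930,483.60 − 300,858,800.00 = CZK 10,071,684.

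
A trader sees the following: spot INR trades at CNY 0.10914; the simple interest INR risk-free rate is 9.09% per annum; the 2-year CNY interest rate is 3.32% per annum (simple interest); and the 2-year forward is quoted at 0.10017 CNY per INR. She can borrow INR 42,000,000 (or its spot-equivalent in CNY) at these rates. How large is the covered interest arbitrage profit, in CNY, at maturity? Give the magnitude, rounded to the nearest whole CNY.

T = 2 years.
Invest the INR and cover forward: 42,000,000 × 1.181800 × 0.10017 = CNY 4,971,998.05.
Convert at spot and invest in CNY: 42,000,000 × 0.10914 × 1.066400 = CNY 4,888,249.63.
The quoted forward overvalues INR, so borrow CNY, buy INR at spot, deposit the INR at 9.09%, and sell the proceeds forward at 0.10017.
Profit = 4,971,998.05 − 4,888,249.63 = CNY 83,748.

CNY 83,748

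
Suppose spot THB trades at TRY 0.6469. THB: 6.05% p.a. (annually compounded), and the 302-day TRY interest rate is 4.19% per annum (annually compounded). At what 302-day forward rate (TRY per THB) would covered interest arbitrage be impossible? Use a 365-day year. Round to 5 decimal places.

T = 302/365 years.
Growth of 1 TRY over T: (1 + 0.0419)^(302/365) = 1.0345446.
THB growth factor: (1 + 0.0605)^(302/365) = 1.0498022.
Forward (TRY per THB) = 0.6469 × 1.0345446 / 1.0498022 = 0.6374981.

0.63750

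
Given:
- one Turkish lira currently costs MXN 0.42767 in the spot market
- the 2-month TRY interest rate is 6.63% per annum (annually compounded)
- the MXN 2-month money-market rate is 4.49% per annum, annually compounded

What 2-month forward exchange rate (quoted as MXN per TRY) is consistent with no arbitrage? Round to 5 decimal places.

T = 2/12 years.
MXN accumulates by (1 + 0.0449)^(2/12) = 1.0073471.
Growth of 1 TRY over T: (1 + 0.0663)^(2/12) = 1.0107566.
So F = 0.42767 × 1.0073471 / 1.0107566 = 0.4262274 (MXN/TRY).

0.42623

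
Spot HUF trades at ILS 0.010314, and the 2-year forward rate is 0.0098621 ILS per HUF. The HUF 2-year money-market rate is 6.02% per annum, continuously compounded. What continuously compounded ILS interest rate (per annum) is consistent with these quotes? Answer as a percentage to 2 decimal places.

T = 2 years.
By CIP, F/S equals the ILS-to-HUF growth ratio: 0.0098621/0.010314 = 0.9561858.
The HUF side grows by e^(0.0602×2) = 1.1279479.
That pins the ILS growth at 1.0785278.
Take logs: ln 1.0785278 / 2 = 0.037798, so 3.78%.

3.78%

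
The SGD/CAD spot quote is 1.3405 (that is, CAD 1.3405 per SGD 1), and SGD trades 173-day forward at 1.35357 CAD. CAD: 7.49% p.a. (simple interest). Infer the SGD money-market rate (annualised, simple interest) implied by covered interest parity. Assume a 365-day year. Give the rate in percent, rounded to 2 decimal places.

5.38%

T = 173/365 years.
By CIP, F/S equals the CAD-to-SGD growth ratio: 1.35357/1.3405 = 1.0097501.
CAD growth factor: 1 + 0.0749×173/365 = 1.0355005.
So the SGD growth factor = 1.0255018.
(1.0255018 − 1)/T = 0.053804, i.e. 5.38%.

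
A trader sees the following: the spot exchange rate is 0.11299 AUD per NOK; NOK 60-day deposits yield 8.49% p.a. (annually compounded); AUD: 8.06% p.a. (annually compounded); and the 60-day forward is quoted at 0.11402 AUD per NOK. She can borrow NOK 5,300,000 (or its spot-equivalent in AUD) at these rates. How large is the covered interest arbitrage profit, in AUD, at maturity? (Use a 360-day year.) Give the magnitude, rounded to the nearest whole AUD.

T = 60/360 years.
Route A — deposit NOK, sell forward: 5,300,000 × 1.01367395 × 0.11402 = AUD 612,569.25.
Route B — convert at spot, deposit AUD: 5,300,000 × 0.11299 × 1.01300322 = AUD 606,633.94.
The quoted forward overvalues NOK, so borrow AUD, buy NOK at spot, deposit the NOK at 8.49%, and sell the proceeds forward at 0.11402.
The gap between the two covered legs is AUD 5,935.

AUD 5,935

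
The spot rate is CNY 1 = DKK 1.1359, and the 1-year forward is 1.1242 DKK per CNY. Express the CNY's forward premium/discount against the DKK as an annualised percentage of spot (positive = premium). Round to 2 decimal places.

-1.03%

T = 1 year.
CNY trades forward at -1.03002% vs spot over the period.
Per annum: -0.0103002 / 1 = -0.010300 = -1.03%.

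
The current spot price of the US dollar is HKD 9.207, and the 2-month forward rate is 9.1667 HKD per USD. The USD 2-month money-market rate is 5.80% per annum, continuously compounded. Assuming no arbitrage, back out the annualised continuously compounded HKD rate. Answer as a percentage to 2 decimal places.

3.17%

T = 2/12 years.
F/S = 9.1667/9.207 = 0.9956229 = (growth of HKD) / (growth of USD).
The USD side grows by e^(0.0580×2/12) = 1.0097135.
So the HKD growth factor = 1.0052939.
r = ln(1.0052939)/(2/12) = 0.031680 → 3.17%.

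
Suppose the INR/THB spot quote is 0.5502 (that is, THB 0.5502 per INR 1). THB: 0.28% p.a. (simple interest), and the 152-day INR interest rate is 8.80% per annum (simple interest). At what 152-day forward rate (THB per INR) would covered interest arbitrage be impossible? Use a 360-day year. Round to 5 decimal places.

T = 152/360 years.
Growth of 1 THB over T: 1 + 0.0028×152/360 = 1.0011822.
INR growth factor: 1 + 0.0880×152/360 = 1.0371556.
Forward (THB per INR) = 0.5502 × 1.0011822 / 1.0371556 = 0.5311165.

0.53112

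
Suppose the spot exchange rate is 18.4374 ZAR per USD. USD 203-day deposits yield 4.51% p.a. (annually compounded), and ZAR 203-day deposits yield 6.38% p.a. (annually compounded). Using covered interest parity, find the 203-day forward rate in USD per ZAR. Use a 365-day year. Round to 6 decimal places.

0.053705

T = 203/365 years.
ZAR growth factor: (1 + 0.0638)^(203/365) = 1.0349958.
Growth of 1 USD over T: (1 + 0.0451)^(203/365) = 1.0248373.
Forward (ZAR per USD) = 18.4374 × 1.0349958 / 1.0248373 = 18.62016.
Invert for USD per ZAR: 1 / 18.62016 = 0.053705.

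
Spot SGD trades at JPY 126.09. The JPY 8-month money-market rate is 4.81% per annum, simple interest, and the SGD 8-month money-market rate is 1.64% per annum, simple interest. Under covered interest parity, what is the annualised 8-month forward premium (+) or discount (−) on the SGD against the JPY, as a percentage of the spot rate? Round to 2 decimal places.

T = 8/12 years.
F = S · g_JPY/g_SGD = 126.09 × 1.0320667/1.0109333 = 128.72589.
Annualised premium = (F − S)/S × (1/T) = (128.72589 − 126.09)/126.09 ÷ (8/12) = 3.14%.

+3.14%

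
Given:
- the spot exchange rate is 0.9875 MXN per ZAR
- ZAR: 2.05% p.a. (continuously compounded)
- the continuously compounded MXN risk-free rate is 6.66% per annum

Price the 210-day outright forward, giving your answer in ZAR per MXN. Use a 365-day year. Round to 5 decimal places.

0.98615

T = 210/365 years.
Growth of 1 MXN over T: e^(0.0666×210/365) = 1.0390614.
ZAR accumulates by e^(0.0205×210/365) = 1.0118644.
Forward (MXN per ZAR) = 0.9875 × 1.0390614 / 1.0118644 = 1.014042.
Quoted the other way: 1/1.014042 = 0.98615 ZAR per MXN.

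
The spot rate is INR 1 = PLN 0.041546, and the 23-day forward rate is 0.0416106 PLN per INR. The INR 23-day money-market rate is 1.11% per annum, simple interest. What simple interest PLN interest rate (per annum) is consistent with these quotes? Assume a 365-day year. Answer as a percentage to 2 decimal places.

3.58%

T = 23/365 years.
By CIP, F/S equals the PLN-to-INR growth ratio: 0.0416106/0.041546 = 1.0015549.
The INR side grows by 1 + 0.0111×23/365 = 1.0006995.
So the PLN growth factor = 1.0022555.
(1.0022555 − 1)/T = 0.035794, i.e. 3.58%.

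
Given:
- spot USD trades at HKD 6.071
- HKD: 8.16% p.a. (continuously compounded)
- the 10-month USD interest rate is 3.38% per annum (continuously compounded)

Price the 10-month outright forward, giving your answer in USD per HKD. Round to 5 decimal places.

0.15829

T = 10/12 years.
Growth of 1 HKD over T: e^(0.0816×10/12) = 1.0703653.
USD growth factor: e^(0.0338×10/12) = 1.0285671.
Forward (HKD per USD) = 6.071 × 1.0703653 / 1.0285671 = 6.317709.
Invert for USD per HKD: 1 / 6.317709 = 0.15829.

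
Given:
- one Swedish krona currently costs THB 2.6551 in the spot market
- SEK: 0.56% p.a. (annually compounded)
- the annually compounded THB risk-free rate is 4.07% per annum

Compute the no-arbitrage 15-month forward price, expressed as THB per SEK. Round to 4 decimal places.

T = 15/12 years.
Growth of 1 THB over T: (1 + 0.0407)^(15/12) = 1.0511312.
SEK growth factor: (1 + 0.0056)^(15/12) = 1.0070049.
CIP: F = S · (grow THB)/(grow SEK) = 2.6551 × 1.0511312/1.0070049 = 2.771445 THB per SEK.

2.7714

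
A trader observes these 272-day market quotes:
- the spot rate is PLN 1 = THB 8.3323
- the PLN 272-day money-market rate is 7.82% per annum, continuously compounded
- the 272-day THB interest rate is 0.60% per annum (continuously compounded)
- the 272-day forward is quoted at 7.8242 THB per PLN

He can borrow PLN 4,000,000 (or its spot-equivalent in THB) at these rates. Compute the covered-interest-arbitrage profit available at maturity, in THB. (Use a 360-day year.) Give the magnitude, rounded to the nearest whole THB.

THB 278,961

T = 272/360 years.
Invest the PLN and cover forward: 4,000,000 × 1.0608648211 × 7.8242 = THB 33,201,674.13.
Convert at spot and invest in THB: 4,000,000 × 8.3323 × 1.0045436244 = THB 33,480,635.37.
The quoted forward undervalues PLN, so borrow PLN, convert to THB at spot, deposit the THB at 0.60%, and buy PLN forward at 7.8242 to cover the loan.
The gap between the two covered legs is THB 278,961.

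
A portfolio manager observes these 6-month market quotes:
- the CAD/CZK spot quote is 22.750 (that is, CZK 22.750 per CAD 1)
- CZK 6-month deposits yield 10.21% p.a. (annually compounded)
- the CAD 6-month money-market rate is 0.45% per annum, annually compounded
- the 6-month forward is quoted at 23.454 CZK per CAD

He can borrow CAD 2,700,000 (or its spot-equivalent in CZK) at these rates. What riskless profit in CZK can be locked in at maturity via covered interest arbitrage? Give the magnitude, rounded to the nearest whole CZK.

T = 6/12 years.
Invest the CAD and cover forward: 2,700,000 × 1.0022474744 × 23.454 = CZK 63,468,123.11.
Convert at spot and invest in CZK: 2,700,000 × 22.750 × 1.0498095065 = CZK 64,484,548.94.
The quoted forward undervalues CAD, so borrow CAD, convert to CZK at spot, deposit the CZK at 10.21%, and buy CAD forward at 23.454 to cover the loan.
The gap between the two covered legs is CZK 1,016,426.

CZK 1,016,426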